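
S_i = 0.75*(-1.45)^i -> [0.75, -1.09, 1.58, -2.29, 3.32]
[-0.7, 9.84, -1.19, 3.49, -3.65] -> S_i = Random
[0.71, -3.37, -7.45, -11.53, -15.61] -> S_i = 0.71 + -4.08*i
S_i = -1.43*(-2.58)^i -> [-1.43, 3.69, -9.52, 24.56, -63.36]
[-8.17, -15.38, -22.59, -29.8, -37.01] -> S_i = -8.17 + -7.21*i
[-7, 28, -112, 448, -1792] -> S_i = -7*-4^i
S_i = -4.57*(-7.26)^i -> [-4.57, 33.18, -240.87, 1748.74, -12695.88]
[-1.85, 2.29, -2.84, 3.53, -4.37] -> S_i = -1.85*(-1.24)^i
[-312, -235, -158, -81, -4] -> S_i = -312 + 77*i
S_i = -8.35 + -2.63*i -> [-8.35, -10.98, -13.61, -16.24, -18.87]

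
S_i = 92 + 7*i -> [92, 99, 106, 113, 120]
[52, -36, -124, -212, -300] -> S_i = 52 + -88*i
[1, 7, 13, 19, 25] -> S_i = 1 + 6*i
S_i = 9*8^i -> [9, 72, 576, 4608, 36864]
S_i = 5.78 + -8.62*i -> [5.78, -2.84, -11.46, -20.08, -28.7]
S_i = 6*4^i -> [6, 24, 96, 384, 1536]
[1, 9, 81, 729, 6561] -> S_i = 1*9^i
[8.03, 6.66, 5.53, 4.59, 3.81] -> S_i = 8.03*0.83^i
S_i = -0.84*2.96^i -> [-0.84, -2.49, -7.36, -21.78, -64.48]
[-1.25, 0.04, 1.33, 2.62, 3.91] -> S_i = -1.25 + 1.29*i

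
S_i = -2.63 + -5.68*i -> [-2.63, -8.31, -13.99, -19.67, -25.35]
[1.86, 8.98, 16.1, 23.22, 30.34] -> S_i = 1.86 + 7.12*i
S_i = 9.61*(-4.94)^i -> [9.61, -47.47, 234.52, -1158.52, 5723.1]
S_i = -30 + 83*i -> [-30, 53, 136, 219, 302]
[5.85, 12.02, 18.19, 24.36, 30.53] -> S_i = 5.85 + 6.17*i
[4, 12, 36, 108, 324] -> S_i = 4*3^i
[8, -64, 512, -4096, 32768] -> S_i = 8*-8^i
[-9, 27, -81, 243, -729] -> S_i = -9*-3^i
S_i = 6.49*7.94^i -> [6.49, 51.53, 409.15, 3248.67, 25794.48]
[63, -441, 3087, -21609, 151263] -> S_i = 63*-7^i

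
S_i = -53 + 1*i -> [-53, -52, -51, -50, -49]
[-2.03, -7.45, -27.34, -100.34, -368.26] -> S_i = -2.03*3.67^i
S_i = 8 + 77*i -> [8, 85, 162, 239, 316]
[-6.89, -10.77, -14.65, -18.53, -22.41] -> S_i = -6.89 + -3.88*i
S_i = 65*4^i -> [65, 260, 1040, 4160, 16640]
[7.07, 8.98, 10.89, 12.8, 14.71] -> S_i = 7.07 + 1.91*i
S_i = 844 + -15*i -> [844, 829, 814, 799, 784]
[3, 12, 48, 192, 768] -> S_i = 3*4^i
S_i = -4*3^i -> [-4, -12, -36, -108, -324]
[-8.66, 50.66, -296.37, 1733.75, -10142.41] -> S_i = -8.66*(-5.85)^i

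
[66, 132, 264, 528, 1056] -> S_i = 66*2^i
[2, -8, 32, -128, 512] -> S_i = 2*-4^i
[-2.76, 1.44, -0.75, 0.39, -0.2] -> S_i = -2.76*(-0.52)^i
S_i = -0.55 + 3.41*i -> [-0.55, 2.86, 6.27, 9.68, 13.09]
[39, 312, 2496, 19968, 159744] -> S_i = 39*8^i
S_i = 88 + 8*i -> [88, 96, 104, 112, 120]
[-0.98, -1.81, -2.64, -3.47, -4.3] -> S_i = -0.98 + -0.83*i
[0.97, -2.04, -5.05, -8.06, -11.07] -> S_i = 0.97 + -3.01*i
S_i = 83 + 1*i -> [83, 84, 85, 86, 87]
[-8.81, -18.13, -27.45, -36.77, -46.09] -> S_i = -8.81 + -9.32*i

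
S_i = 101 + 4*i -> [101, 105, 109, 113, 117]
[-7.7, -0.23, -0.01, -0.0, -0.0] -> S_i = -7.70*0.03^i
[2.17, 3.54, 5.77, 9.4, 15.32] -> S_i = 2.17*1.63^i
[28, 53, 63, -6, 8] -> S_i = Random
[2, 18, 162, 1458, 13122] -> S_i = 2*9^i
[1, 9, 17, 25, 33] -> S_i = 1 + 8*i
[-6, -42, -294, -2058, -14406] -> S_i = -6*7^i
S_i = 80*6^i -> [80, 480, 2880, 17280, 103680]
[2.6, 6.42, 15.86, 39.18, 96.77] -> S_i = 2.60*2.47^i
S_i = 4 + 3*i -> [4, 7, 10, 13, 16]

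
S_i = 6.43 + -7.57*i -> [6.43, -1.14, -8.71, -16.28, -23.85]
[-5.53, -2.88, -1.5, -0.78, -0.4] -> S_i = -5.53*0.52^i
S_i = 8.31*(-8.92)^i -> [8.31, -74.13, 661.2, -5897.88, 52609.05]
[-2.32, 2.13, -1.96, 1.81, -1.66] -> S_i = -2.32*(-0.92)^i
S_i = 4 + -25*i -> [4, -21, -46, -71, -96]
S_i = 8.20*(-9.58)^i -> [8.2, -78.56, 752.57, -7209.59, 69067.84]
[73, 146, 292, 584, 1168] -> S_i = 73*2^i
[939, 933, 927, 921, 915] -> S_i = 939 + -6*i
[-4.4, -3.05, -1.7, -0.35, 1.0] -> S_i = -4.40 + 1.35*i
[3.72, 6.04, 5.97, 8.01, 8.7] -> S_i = Random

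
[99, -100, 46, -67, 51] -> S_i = Random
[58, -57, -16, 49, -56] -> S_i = Random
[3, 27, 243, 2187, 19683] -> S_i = 3*9^i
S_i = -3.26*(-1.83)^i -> [-3.26, 5.97, -10.92, 19.98, -36.56]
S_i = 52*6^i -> [52, 312, 1872, 11232, 67392]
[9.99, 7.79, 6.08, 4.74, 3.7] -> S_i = 9.99*0.78^i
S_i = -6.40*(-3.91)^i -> [-6.4, 25.02, -97.84, 382.57, -1495.85]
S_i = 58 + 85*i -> [58, 143, 228, 313, 398]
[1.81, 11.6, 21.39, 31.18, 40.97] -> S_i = 1.81 + 9.79*i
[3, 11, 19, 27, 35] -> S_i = 3 + 8*i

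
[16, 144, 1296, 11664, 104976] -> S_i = 16*9^i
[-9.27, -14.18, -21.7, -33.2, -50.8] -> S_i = -9.27*1.53^i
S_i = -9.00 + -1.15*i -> [-9.0, -10.15, -11.3, -12.45, -13.6]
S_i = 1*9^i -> [1, 9, 81, 729, 6561]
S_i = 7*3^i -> [7, 21, 63, 189, 567]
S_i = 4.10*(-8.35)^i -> [4.1, -34.23, 285.86, -2386.95, 19931.03]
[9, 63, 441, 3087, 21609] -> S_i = 9*7^i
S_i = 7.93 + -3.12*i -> [7.93, 4.81, 1.69, -1.43, -4.55]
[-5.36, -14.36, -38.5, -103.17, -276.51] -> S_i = -5.36*2.68^i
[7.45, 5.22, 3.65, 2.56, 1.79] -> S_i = 7.45*0.70^i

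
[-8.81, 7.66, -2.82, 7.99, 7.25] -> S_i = Random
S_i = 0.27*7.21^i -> [0.27, 1.95, 14.04, 101.2, 729.63]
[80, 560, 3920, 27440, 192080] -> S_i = 80*7^i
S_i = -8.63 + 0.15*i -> [-8.63, -8.48, -8.33, -8.18, -8.03]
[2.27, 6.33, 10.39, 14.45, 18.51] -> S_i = 2.27 + 4.06*i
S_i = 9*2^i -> [9, 18, 36, 72, 144]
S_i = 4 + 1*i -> [4, 5, 6, 7, 8]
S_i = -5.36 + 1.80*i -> [-5.36, -3.56, -1.76, 0.04, 1.84]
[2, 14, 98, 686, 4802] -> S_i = 2*7^i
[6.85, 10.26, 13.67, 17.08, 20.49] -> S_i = 6.85 + 3.41*i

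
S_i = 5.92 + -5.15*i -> [5.92, 0.77, -4.38, -9.53, -14.68]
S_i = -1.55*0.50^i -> [-1.55, -0.78, -0.39, -0.19, -0.1]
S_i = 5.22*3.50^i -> [5.22, 18.27, 63.94, 223.81, 783.33]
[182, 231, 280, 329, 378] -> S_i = 182 + 49*i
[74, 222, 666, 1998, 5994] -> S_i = 74*3^i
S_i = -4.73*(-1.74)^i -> [-4.73, 8.23, -14.32, 24.92, -43.36]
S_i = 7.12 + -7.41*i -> [7.12, -0.29, -7.7, -15.11, -22.52]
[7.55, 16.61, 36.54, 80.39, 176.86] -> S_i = 7.55*2.20^i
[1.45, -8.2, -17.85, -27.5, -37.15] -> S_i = 1.45 + -9.65*i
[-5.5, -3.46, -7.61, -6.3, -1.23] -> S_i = Random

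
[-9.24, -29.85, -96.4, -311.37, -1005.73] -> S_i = -9.24*3.23^i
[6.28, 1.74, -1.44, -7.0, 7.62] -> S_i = Random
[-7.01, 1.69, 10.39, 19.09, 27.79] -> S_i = -7.01 + 8.70*i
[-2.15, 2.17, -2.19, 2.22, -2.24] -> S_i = -2.15*(-1.01)^i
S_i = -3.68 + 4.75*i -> [-3.68, 1.07, 5.82, 10.57, 15.32]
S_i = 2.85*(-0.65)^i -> [2.85, -1.85, 1.2, -0.78, 0.51]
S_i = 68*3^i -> [68, 204, 612, 1836, 5508]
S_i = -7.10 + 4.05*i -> [-7.1, -3.05, 1.0, 5.05, 9.1]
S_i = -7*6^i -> [-7, -42, -252, -1512, -9072]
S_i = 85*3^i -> [85, 255, 765, 2295, 6885]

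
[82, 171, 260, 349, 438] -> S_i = 82 + 89*i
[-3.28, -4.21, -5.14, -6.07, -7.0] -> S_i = -3.28 + -0.93*i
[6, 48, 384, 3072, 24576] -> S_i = 6*8^i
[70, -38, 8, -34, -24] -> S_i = Random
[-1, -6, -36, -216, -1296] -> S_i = -1*6^i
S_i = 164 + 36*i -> [164, 200, 236, 272, 308]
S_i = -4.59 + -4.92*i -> [-4.59, -9.51, -14.43, -19.35, -24.27]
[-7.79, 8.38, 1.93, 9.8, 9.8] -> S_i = Random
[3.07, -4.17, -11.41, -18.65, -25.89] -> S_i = 3.07 + -7.24*i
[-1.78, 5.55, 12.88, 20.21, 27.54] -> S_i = -1.78 + 7.33*i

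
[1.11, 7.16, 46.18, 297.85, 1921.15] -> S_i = 1.11*6.45^i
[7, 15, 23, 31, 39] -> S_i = 7 + 8*i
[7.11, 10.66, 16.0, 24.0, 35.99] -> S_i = 7.11*1.50^i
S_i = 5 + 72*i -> [5, 77, 149, 221, 293]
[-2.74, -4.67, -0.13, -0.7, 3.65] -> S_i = Random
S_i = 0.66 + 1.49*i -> [0.66, 2.15, 3.64, 5.13, 6.62]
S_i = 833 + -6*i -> [833, 827, 821, 815, 809]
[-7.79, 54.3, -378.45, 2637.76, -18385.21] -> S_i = -7.79*(-6.97)^i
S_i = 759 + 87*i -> [759, 846, 933, 1020, 1107]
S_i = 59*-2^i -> [59, -118, 236, -472, 944]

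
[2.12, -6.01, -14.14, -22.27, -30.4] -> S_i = 2.12 + -8.13*i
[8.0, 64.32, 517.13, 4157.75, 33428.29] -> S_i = 8.00*8.04^i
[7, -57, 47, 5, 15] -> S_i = Random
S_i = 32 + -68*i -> [32, -36, -104, -172, -240]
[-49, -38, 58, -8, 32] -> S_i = Random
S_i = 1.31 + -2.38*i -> [1.31, -1.07, -3.45, -5.83, -8.21]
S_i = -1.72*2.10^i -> [-1.72, -3.61, -7.59, -15.93, -33.45]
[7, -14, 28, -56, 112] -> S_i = 7*-2^i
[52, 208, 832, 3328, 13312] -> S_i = 52*4^i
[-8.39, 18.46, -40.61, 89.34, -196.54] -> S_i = -8.39*(-2.20)^i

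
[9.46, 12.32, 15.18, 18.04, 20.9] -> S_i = 9.46 + 2.86*i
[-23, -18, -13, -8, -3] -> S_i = -23 + 5*i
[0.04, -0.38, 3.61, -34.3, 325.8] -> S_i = 0.04*(-9.50)^i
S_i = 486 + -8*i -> [486, 478, 470, 462, 454]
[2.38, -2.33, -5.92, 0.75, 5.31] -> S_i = Random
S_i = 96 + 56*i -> [96, 152, 208, 264, 320]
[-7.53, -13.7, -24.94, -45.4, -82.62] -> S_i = -7.53*1.82^i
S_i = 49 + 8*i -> [49, 57, 65, 73, 81]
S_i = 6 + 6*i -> [6, 12, 18, 24, 30]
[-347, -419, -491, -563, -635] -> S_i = -347 + -72*i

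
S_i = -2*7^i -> [-2, -14, -98, -686, -4802]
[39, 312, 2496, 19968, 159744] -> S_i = 39*8^i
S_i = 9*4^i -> [9, 36, 144, 576, 2304]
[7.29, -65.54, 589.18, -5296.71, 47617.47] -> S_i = 7.29*(-8.99)^i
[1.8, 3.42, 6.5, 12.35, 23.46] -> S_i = 1.80*1.90^i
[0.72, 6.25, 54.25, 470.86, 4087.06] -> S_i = 0.72*8.68^i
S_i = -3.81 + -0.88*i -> [-3.81, -4.69, -5.57, -6.45, -7.33]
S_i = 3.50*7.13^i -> [3.5, 24.96, 177.93, 1268.63, 9045.37]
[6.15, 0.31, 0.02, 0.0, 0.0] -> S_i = 6.15*0.05^i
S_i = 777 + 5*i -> [777, 782, 787, 792, 797]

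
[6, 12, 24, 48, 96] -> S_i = 6*2^i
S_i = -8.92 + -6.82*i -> [-8.92, -15.74, -22.56, -29.38, -36.2]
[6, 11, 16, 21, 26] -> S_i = 6 + 5*i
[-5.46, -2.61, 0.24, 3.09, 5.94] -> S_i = -5.46 + 2.85*i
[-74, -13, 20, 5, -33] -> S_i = Random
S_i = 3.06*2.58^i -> [3.06, 7.89, 20.37, 52.55, 135.58]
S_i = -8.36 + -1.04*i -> [-8.36, -9.4, -10.44, -11.48, -12.52]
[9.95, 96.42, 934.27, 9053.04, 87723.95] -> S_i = 9.95*9.69^i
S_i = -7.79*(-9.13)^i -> [-7.79, 71.12, -649.35, 5928.57, -54127.82]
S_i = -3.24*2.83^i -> [-3.24, -9.17, -25.95, -73.44, -207.82]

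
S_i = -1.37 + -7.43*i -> [-1.37, -8.8, -16.23, -23.66, -31.09]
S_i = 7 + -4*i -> [7, 3, -1, -5, -9]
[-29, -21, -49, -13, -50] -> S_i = Random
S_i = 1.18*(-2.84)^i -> [1.18, -3.35, 9.52, -27.03, 76.76]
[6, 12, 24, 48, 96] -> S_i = 6*2^i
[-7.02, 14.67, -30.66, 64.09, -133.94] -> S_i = -7.02*(-2.09)^i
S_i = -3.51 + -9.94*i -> [-3.51, -13.45, -23.39, -33.33, -43.27]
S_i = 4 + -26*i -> [4, -22, -48, -74, -100]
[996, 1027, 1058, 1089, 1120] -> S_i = 996 + 31*i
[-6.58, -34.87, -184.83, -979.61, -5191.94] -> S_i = -6.58*5.30^i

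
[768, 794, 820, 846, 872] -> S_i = 768 + 26*i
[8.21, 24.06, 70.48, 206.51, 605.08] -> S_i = 8.21*2.93^i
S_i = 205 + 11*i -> [205, 216, 227, 238, 249]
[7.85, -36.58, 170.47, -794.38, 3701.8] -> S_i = 7.85*(-4.66)^i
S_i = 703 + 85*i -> [703, 788, 873, 958, 1043]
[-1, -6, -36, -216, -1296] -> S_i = -1*6^i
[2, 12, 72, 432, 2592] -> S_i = 2*6^i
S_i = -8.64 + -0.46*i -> [-8.64, -9.1, -9.56, -10.02, -10.48]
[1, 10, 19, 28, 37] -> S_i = 1 + 9*i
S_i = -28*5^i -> [-28, -140, -700, -3500, -17500]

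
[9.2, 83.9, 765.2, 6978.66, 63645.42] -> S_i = 9.20*9.12^i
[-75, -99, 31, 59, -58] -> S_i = Random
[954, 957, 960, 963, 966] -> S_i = 954 + 3*i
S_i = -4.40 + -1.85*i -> [-4.4, -6.25, -8.1, -9.95, -11.8]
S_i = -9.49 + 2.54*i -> [-9.49, -6.95, -4.41, -1.87, 0.67]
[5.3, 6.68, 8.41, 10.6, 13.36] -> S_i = 5.30*1.26^i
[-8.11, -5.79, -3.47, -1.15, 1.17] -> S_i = -8.11 + 2.32*i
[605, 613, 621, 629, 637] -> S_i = 605 + 8*i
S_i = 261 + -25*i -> [261, 236, 211, 186, 161]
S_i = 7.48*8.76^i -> [7.48, 65.52, 574.0, 5028.22, 44047.17]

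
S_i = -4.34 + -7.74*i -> [-4.34, -12.08, -19.82, -27.56, -35.3]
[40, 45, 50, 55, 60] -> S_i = 40 + 5*i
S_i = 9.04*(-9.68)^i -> [9.04, -87.51, 847.07, -8199.63, 79372.46]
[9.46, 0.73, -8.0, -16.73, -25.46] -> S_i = 9.46 + -8.73*i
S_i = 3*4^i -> [3, 12, 48, 192, 768]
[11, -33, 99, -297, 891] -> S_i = 11*-3^i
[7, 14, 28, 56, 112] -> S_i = 7*2^i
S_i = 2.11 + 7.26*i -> [2.11, 9.37, 16.63, 23.89, 31.15]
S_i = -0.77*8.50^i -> [-0.77, -6.54, -55.63, -472.88, -4019.45]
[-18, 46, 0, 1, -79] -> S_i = Random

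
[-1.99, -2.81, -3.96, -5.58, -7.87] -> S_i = -1.99*1.41^i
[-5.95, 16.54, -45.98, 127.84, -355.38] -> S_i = -5.95*(-2.78)^i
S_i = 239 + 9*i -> [239, 248, 257, 266, 275]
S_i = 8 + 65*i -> [8, 73, 138, 203, 268]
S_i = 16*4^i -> [16, 64, 256, 1024, 4096]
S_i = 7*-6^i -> [7, -42, 252, -1512, 9072]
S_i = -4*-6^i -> [-4, 24, -144, 864, -5184]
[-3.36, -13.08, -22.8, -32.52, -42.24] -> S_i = -3.36 + -9.72*i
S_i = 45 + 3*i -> [45, 48, 51, 54, 57]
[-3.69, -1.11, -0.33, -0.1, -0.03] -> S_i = -3.69*0.30^i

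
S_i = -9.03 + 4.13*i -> [-9.03, -4.9, -0.77, 3.36, 7.49]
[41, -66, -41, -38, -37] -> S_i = Random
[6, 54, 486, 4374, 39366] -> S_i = 6*9^i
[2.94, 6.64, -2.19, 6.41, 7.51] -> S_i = Random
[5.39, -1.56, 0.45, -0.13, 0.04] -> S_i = 5.39*(-0.29)^i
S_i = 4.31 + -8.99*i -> [4.31, -4.68, -13.67, -22.66, -31.65]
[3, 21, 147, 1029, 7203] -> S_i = 3*7^i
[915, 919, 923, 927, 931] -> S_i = 915 + 4*i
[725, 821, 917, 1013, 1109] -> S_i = 725 + 96*i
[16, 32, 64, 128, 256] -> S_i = 16*2^i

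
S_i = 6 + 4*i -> [6, 10, 14, 18, 22]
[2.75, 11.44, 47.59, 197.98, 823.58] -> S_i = 2.75*4.16^i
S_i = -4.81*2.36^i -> [-4.81, -11.35, -26.79, -63.22, -149.21]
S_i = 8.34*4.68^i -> [8.34, 39.03, 182.67, 854.88, 4000.82]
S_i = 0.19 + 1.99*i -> [0.19, 2.18, 4.17, 6.16, 8.15]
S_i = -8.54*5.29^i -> [-8.54, -45.18, -238.98, -1264.23, -6687.76]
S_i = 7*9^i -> [7, 63, 567, 5103, 45927]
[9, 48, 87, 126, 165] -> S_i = 9 + 39*i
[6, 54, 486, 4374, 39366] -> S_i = 6*9^i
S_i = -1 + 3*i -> [-1, 2, 5, 8, 11]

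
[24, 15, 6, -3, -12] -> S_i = 24 + -9*i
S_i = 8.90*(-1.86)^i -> [8.9, -16.55, 30.79, -57.27, 106.52]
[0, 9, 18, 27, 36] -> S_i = 0 + 9*i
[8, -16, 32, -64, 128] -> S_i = 8*-2^i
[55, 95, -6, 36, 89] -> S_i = Random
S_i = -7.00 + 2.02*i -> [-7.0, -4.98, -2.96, -0.94, 1.08]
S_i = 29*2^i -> [29, 58, 116, 232, 464]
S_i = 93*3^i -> [93, 279, 837, 2511, 7533]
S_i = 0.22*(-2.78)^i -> [0.22, -0.61, 1.7, -4.73, 13.14]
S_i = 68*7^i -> [68, 476, 3332, 23324, 163268]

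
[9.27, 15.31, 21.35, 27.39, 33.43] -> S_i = 9.27 + 6.04*i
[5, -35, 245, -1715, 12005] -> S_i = 5*-7^i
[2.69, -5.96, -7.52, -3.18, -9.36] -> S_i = Random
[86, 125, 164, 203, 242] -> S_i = 86 + 39*i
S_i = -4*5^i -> [-4, -20, -100, -500, -2500]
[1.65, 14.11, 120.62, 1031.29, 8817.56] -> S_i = 1.65*8.55^i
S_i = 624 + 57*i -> [624, 681, 738, 795, 852]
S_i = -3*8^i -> [-3, -24, -192, -1536, -12288]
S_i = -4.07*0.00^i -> [-4.07, -0.0, -0.0, -0.0, -0.0]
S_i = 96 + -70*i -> [96, 26, -44, -114, -184]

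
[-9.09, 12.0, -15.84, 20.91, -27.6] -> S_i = -9.09*(-1.32)^i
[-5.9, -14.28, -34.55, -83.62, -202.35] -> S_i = -5.90*2.42^i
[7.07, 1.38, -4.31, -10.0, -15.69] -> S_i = 7.07 + -5.69*i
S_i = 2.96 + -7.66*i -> [2.96, -4.7, -12.36, -20.02, -27.68]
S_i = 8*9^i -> [8, 72, 648, 5832, 52488]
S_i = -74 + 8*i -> [-74, -66, -58, -50, -42]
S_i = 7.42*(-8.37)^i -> [7.42, -62.11, 519.82, -4350.91, 36417.13]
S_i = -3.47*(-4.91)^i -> [-3.47, 17.04, -83.66, 410.75, -2016.77]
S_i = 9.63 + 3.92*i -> [9.63, 13.55, 17.47, 21.39, 25.31]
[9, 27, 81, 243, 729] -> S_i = 9*3^i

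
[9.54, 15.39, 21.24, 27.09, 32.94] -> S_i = 9.54 + 5.85*i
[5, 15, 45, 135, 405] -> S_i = 5*3^i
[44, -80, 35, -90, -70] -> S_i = Random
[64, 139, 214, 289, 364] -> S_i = 64 + 75*i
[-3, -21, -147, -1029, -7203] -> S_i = -3*7^i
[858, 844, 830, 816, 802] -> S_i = 858 + -14*i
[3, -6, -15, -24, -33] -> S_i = 3 + -9*i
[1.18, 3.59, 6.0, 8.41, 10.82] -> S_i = 1.18 + 2.41*i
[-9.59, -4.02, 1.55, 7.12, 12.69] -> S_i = -9.59 + 5.57*i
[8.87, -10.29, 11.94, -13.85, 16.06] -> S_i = 8.87*(-1.16)^i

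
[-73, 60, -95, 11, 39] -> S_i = Random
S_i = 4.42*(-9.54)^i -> [4.42, -42.17, 402.27, -3837.67, 36611.35]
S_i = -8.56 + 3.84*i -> [-8.56, -4.72, -0.88, 2.96, 6.8]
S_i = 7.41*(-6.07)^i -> [7.41, -44.98, 273.02, -1657.24, 10059.42]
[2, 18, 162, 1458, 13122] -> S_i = 2*9^i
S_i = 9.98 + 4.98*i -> [9.98, 14.96, 19.94, 24.92, 29.9]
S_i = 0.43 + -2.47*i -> [0.43, -2.04, -4.51, -6.98, -9.45]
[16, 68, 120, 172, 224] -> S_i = 16 + 52*i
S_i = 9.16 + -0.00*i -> [9.16, 9.16, 9.16, 9.16, 9.16]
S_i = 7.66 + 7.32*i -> [7.66, 14.98, 22.3, 29.62, 36.94]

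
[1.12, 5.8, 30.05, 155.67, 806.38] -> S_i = 1.12*5.18^i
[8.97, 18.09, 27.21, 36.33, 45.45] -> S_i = 8.97 + 9.12*i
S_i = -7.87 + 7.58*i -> [-7.87, -0.29, 7.29, 14.87, 22.45]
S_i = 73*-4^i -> [73, -292, 1168, -4672, 18688]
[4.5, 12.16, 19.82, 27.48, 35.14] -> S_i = 4.50 + 7.66*i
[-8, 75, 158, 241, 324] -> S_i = -8 + 83*i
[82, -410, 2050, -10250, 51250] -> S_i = 82*-5^i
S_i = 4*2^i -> [4, 8, 16, 32, 64]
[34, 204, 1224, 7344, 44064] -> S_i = 34*6^i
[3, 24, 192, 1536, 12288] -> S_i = 3*8^i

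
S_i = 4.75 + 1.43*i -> [4.75, 6.18, 7.61, 9.04, 10.47]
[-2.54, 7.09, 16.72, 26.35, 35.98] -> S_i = -2.54 + 9.63*i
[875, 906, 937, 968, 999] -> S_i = 875 + 31*i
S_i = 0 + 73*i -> [0, 73, 146, 219, 292]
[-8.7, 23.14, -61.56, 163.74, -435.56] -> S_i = -8.70*(-2.66)^i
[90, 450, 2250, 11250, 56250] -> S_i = 90*5^i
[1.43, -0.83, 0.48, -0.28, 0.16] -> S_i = 1.43*(-0.58)^i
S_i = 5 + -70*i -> [5, -65, -135, -205, -275]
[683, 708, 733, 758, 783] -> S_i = 683 + 25*i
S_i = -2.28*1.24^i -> [-2.28, -2.83, -3.51, -4.35, -5.39]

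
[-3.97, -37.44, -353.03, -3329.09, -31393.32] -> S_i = -3.97*9.43^i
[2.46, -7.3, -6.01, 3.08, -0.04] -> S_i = Random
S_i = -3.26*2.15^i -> [-3.26, -7.01, -15.07, -32.4, -69.66]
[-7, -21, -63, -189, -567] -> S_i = -7*3^i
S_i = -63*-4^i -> [-63, 252, -1008, 4032, -16128]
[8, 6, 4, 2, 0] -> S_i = 8 + -2*i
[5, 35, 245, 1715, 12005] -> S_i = 5*7^i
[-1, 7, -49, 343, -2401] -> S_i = -1*-7^i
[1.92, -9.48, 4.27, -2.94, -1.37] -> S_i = Random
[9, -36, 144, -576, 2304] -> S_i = 9*-4^i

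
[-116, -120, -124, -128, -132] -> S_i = -116 + -4*i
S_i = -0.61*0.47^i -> [-0.61, -0.29, -0.13, -0.06, -0.03]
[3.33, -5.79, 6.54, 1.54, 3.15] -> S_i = Random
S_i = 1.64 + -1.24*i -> [1.64, 0.4, -0.84, -2.08, -3.32]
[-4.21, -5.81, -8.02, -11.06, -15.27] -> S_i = -4.21*1.38^i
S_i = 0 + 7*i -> [0, 7, 14, 21, 28]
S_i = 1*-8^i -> [1, -8, 64, -512, 4096]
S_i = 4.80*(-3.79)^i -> [4.8, -18.19, 68.95, -261.31, 990.37]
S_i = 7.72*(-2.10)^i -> [7.72, -16.21, 34.05, -71.49, 150.14]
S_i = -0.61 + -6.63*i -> [-0.61, -7.24, -13.87, -20.5, -27.13]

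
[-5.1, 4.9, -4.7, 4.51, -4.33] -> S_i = -5.10*(-0.96)^i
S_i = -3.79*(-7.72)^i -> [-3.79, 29.26, -225.88, 1743.78, -13461.96]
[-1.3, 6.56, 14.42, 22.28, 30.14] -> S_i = -1.30 + 7.86*i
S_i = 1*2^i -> [1, 2, 4, 8, 16]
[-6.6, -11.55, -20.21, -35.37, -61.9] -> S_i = -6.60*1.75^i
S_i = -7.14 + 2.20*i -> [-7.14, -4.94, -2.74, -0.54, 1.66]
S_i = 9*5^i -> [9, 45, 225, 1125, 5625]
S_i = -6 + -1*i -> [-6, -7, -8, -9, -10]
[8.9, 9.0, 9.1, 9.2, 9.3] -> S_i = 8.90 + 0.10*i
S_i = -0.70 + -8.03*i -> [-0.7, -8.73, -16.76, -24.79, -32.82]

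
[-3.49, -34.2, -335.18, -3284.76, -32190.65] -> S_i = -3.49*9.80^i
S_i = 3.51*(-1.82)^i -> [3.51, -6.39, 11.63, -21.16, 38.51]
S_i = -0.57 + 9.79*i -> [-0.57, 9.22, 19.01, 28.8, 38.59]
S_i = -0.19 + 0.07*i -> [-0.19, -0.12, -0.05, 0.02, 0.09]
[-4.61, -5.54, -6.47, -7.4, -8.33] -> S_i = -4.61 + -0.93*i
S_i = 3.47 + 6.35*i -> [3.47, 9.82, 16.17, 22.52, 28.87]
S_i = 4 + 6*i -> [4, 10, 16, 22, 28]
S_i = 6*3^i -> [6, 18, 54, 162, 486]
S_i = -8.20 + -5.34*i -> [-8.2, -13.54, -18.88, -24.22, -29.56]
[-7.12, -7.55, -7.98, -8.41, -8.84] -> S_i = -7.12 + -0.43*i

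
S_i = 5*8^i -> [5, 40, 320, 2560, 20480]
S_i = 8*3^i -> [8, 24, 72, 216, 648]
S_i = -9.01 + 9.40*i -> [-9.01, 0.39, 9.79, 19.19, 28.59]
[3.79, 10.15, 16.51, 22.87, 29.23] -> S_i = 3.79 + 6.36*i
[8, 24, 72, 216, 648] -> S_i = 8*3^i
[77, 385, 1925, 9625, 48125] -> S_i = 77*5^i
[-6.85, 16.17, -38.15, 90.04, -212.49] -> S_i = -6.85*(-2.36)^i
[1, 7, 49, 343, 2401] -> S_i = 1*7^i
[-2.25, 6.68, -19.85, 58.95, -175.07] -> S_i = -2.25*(-2.97)^i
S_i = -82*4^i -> [-82, -328, -1312, -5248, -20992]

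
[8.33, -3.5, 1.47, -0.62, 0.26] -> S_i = 8.33*(-0.42)^i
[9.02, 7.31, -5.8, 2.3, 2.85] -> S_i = Random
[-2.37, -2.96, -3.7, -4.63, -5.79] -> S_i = -2.37*1.25^i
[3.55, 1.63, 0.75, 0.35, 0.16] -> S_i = 3.55*0.46^i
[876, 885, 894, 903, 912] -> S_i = 876 + 9*i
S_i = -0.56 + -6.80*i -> [-0.56, -7.36, -14.16, -20.96, -27.76]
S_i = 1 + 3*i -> [1, 4, 7, 10, 13]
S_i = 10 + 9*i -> [10, 19, 28, 37, 46]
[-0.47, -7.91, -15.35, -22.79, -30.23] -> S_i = -0.47 + -7.44*i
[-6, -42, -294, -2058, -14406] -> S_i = -6*7^i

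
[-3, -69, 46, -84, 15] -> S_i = Random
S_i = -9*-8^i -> [-9, 72, -576, 4608, -36864]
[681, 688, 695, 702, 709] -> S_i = 681 + 7*i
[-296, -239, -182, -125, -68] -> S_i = -296 + 57*i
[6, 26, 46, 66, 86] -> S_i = 6 + 20*i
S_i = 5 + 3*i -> [5, 8, 11, 14, 17]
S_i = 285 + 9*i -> [285, 294, 303, 312, 321]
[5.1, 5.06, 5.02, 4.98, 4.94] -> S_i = 5.10 + -0.04*i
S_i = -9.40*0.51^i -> [-9.4, -4.79, -2.44, -1.25, -0.64]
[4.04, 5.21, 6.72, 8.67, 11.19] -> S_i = 4.04*1.29^i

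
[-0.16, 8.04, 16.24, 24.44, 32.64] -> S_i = -0.16 + 8.20*i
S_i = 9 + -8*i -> [9, 1, -7, -15, -23]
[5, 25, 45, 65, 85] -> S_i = 5 + 20*i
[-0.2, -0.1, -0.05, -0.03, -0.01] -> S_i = -0.20*0.51^i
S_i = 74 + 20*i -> [74, 94, 114, 134, 154]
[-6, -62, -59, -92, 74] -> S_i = Random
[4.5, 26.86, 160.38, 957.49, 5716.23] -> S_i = 4.50*5.97^i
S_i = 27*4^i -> [27, 108, 432, 1728, 6912]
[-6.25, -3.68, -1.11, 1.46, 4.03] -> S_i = -6.25 + 2.57*i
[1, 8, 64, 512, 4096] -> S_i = 1*8^i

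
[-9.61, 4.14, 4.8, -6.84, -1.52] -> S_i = Random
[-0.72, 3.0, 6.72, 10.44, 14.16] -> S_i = -0.72 + 3.72*i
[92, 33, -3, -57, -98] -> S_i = Random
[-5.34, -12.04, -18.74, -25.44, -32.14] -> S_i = -5.34 + -6.70*i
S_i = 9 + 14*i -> [9, 23, 37, 51, 65]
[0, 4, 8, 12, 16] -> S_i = 0 + 4*i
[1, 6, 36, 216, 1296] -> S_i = 1*6^i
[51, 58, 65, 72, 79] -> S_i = 51 + 7*i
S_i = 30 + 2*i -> [30, 32, 34, 36, 38]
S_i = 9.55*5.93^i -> [9.55, 56.63, 335.82, 1991.44, 11809.25]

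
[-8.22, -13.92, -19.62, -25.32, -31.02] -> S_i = -8.22 + -5.70*i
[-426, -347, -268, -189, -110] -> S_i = -426 + 79*i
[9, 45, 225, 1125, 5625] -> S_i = 9*5^i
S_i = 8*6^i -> [8, 48, 288, 1728, 10368]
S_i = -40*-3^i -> [-40, 120, -360, 1080, -3240]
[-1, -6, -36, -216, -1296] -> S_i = -1*6^i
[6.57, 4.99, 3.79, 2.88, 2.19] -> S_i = 6.57*0.76^i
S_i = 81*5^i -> [81, 405, 2025, 10125, 50625]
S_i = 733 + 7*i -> [733, 740, 747, 754, 761]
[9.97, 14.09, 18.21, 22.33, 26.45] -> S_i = 9.97 + 4.12*i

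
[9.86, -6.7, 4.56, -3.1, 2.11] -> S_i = 9.86*(-0.68)^i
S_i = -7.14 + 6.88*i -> [-7.14, -0.26, 6.62, 13.5, 20.38]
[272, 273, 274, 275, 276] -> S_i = 272 + 1*i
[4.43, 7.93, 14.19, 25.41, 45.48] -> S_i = 4.43*1.79^i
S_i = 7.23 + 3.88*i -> [7.23, 11.11, 14.99, 18.87, 22.75]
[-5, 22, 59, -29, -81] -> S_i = Random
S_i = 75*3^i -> [75, 225, 675, 2025, 6075]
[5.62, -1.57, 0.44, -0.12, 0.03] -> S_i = 5.62*(-0.28)^i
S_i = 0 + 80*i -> [0, 80, 160, 240, 320]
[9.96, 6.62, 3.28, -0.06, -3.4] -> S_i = 9.96 + -3.34*i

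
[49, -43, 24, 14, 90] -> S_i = Random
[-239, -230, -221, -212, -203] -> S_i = -239 + 9*i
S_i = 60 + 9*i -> [60, 69, 78, 87, 96]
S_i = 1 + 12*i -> [1, 13, 25, 37, 49]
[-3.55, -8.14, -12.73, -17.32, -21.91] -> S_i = -3.55 + -4.59*i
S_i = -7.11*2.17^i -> [-7.11, -15.43, -33.48, -72.65, -157.66]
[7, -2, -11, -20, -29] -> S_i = 7 + -9*i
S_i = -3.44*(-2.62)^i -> [-3.44, 9.01, -23.61, 61.87, -162.09]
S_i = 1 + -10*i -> [1, -9, -19, -29, -39]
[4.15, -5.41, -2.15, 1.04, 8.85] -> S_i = Random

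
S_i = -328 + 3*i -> [-328, -325, -322, -319, -316]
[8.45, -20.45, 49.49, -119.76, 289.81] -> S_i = 8.45*(-2.42)^i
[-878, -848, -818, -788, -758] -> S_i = -878 + 30*i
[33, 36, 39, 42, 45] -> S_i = 33 + 3*i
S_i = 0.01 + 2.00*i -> [0.01, 2.01, 4.01, 6.01, 8.01]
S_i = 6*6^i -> [6, 36, 216, 1296, 7776]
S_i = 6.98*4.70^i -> [6.98, 32.81, 154.19, 724.68, 3406.02]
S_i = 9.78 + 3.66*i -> [9.78, 13.44, 17.1, 20.76, 24.42]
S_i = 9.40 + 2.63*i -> [9.4, 12.03, 14.66, 17.29, 19.92]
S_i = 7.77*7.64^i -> [7.77, 59.36, 453.53, 3464.98, 26472.47]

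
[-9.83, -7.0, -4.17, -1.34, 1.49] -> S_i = -9.83 + 2.83*i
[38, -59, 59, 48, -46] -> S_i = Random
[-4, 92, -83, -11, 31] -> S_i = Random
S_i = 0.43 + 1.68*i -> [0.43, 2.11, 3.79, 5.47, 7.15]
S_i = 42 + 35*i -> [42, 77, 112, 147, 182]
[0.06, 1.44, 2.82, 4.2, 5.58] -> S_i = 0.06 + 1.38*i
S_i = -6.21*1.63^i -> [-6.21, -10.12, -16.5, -26.89, -43.84]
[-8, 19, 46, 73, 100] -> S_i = -8 + 27*i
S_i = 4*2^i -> [4, 8, 16, 32, 64]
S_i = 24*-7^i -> [24, -168, 1176, -8232, 57624]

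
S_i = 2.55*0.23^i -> [2.55, 0.59, 0.13, 0.03, 0.01]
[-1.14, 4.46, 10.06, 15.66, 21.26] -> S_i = -1.14 + 5.60*i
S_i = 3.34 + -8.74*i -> [3.34, -5.4, -14.14, -22.88, -31.62]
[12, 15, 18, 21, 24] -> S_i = 12 + 3*i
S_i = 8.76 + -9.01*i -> [8.76, -0.25, -9.26, -18.27, -27.28]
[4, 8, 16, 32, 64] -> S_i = 4*2^i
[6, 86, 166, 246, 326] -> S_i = 6 + 80*i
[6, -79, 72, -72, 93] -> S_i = Random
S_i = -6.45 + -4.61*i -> [-6.45, -11.06, -15.67, -20.28, -24.89]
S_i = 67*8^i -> [67, 536, 4288, 34304, 274432]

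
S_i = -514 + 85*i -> [-514, -429, -344, -259, -174]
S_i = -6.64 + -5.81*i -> [-6.64, -12.45, -18.26, -24.07, -29.88]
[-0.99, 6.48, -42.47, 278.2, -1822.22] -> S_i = -0.99*(-6.55)^i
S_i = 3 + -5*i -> [3, -2, -7, -12, -17]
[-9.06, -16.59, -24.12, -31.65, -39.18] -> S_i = -9.06 + -7.53*i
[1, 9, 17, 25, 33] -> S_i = 1 + 8*i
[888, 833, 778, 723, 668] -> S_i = 888 + -55*i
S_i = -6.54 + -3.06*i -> [-6.54, -9.6, -12.66, -15.72, -18.78]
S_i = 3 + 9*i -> [3, 12, 21, 30, 39]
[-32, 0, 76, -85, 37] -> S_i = Random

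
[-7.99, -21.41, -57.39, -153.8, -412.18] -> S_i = -7.99*2.68^i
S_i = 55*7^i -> [55, 385, 2695, 18865, 132055]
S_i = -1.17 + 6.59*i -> [-1.17, 5.42, 12.01, 18.6, 25.19]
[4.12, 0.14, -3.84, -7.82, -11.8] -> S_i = 4.12 + -3.98*i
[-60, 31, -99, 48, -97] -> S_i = Random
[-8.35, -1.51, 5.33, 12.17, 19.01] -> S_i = -8.35 + 6.84*i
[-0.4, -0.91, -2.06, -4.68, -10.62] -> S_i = -0.40*2.27^i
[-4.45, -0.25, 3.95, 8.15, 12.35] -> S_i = -4.45 + 4.20*i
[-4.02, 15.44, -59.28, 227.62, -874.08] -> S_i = -4.02*(-3.84)^i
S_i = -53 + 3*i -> [-53, -50, -47, -44, -41]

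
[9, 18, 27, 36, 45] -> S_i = 9 + 9*i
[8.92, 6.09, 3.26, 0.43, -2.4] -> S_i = 8.92 + -2.83*i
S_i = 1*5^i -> [1, 5, 25, 125, 625]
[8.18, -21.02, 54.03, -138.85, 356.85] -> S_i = 8.18*(-2.57)^i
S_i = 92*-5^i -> [92, -460, 2300, -11500, 57500]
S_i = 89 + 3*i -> [89, 92, 95, 98, 101]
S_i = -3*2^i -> [-3, -6, -12, -24, -48]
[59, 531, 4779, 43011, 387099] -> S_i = 59*9^i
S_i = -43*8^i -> [-43, -344, -2752, -22016, -176128]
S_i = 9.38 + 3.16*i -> [9.38, 12.54, 15.7, 18.86, 22.02]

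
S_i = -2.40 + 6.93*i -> [-2.4, 4.53, 11.46, 18.39, 25.32]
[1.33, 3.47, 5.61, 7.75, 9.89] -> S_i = 1.33 + 2.14*i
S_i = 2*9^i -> [2, 18, 162, 1458, 13122]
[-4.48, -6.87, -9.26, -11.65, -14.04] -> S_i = -4.48 + -2.39*i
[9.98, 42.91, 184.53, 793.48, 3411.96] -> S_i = 9.98*4.30^i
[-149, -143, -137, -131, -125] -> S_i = -149 + 6*i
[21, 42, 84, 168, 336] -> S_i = 21*2^i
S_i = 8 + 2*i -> [8, 10, 12, 14, 16]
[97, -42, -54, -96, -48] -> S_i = Random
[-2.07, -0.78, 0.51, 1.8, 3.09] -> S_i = -2.07 + 1.29*i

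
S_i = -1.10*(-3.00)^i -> [-1.1, 3.3, -9.9, 29.7, -89.1]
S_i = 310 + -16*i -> [310, 294, 278, 262, 246]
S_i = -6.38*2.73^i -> [-6.38, -17.42, -47.55, -129.81, -354.38]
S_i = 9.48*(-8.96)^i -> [9.48, -84.94, 761.07, -6819.18, 61099.88]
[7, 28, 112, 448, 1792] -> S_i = 7*4^i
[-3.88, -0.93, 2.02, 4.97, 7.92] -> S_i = -3.88 + 2.95*i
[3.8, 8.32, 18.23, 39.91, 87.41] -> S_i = 3.80*2.19^i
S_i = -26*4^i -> [-26, -104, -416, -1664, -6656]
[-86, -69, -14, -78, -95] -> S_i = Random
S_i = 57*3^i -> [57, 171, 513, 1539, 4617]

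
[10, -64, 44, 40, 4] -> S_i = Random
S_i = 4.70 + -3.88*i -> [4.7, 0.82, -3.06, -6.94, -10.82]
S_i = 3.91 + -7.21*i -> [3.91, -3.3, -10.51, -17.72, -24.93]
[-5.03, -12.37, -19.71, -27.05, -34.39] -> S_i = -5.03 + -7.34*i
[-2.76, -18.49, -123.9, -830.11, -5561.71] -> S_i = -2.76*6.70^i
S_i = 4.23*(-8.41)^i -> [4.23, -35.57, 299.18, -2516.1, 21160.42]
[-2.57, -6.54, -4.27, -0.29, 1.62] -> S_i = Random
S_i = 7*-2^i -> [7, -14, 28, -56, 112]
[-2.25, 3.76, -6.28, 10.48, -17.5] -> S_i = -2.25*(-1.67)^i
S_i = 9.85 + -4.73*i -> [9.85, 5.12, 0.39, -4.34, -9.07]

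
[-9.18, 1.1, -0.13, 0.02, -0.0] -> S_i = -9.18*(-0.12)^i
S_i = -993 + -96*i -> [-993, -1089, -1185, -1281, -1377]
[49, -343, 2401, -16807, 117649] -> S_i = 49*-7^i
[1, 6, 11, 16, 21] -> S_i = 1 + 5*i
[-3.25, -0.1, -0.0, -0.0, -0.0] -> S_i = -3.25*0.03^i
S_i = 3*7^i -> [3, 21, 147, 1029, 7203]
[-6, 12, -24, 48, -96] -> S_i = -6*-2^i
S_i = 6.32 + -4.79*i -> [6.32, 1.53, -3.26, -8.05, -12.84]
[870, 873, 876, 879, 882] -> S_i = 870 + 3*i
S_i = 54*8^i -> [54, 432, 3456, 27648, 221184]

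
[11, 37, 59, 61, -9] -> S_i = Random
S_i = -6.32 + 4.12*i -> [-6.32, -2.2, 1.92, 6.04, 10.16]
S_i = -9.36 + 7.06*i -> [-9.36, -2.3, 4.76, 11.82, 18.88]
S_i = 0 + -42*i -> [0, -42, -84, -126, -168]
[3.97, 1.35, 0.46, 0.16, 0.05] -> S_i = 3.97*0.34^i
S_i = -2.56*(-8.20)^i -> [-2.56, 20.99, -172.13, 1411.5, -11574.32]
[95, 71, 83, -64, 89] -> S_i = Random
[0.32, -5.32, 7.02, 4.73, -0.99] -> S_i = Random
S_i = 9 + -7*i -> [9, 2, -5, -12, -19]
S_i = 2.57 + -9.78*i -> [2.57, -7.21, -16.99, -26.77, -36.55]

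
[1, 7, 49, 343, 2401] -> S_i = 1*7^i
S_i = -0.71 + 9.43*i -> [-0.71, 8.72, 18.15, 27.58, 37.01]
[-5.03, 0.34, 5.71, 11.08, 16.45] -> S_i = -5.03 + 5.37*i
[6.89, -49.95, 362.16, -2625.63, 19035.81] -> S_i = 6.89*(-7.25)^i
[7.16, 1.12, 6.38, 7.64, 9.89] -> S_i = Random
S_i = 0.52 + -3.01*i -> [0.52, -2.49, -5.5, -8.51, -11.52]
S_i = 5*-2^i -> [5, -10, 20, -40, 80]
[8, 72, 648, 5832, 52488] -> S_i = 8*9^i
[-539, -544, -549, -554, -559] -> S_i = -539 + -5*i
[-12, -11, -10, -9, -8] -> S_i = -12 + 1*i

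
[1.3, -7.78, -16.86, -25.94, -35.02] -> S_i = 1.30 + -9.08*i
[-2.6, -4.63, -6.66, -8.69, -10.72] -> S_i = -2.60 + -2.03*i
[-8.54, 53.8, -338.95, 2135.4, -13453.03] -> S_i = -8.54*(-6.30)^i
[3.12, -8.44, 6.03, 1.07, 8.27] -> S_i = Random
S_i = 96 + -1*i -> [96, 95, 94, 93, 92]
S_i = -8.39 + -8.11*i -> [-8.39, -16.5, -24.61, -32.72, -40.83]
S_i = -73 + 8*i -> [-73, -65, -57, -49, -41]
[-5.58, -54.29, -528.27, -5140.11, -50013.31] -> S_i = -5.58*9.73^i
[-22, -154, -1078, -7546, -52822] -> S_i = -22*7^i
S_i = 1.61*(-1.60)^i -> [1.61, -2.58, 4.12, -6.59, 10.55]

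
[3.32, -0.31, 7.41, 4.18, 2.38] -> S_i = Random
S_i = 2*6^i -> [2, 12, 72, 432, 2592]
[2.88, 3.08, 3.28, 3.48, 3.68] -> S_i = 2.88 + 0.20*i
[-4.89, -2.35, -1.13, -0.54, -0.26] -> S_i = -4.89*0.48^i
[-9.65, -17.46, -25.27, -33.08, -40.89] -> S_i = -9.65 + -7.81*i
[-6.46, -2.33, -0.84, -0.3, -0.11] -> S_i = -6.46*0.36^i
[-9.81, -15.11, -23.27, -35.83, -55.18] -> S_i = -9.81*1.54^i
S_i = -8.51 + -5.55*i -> [-8.51, -14.06, -19.61, -25.16, -30.71]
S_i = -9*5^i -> [-9, -45, -225, -1125, -5625]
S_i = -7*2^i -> [-7, -14, -28, -56, -112]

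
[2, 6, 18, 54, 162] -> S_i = 2*3^i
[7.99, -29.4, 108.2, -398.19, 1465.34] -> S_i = 7.99*(-3.68)^i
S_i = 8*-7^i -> [8, -56, 392, -2744, 19208]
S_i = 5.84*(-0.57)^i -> [5.84, -3.33, 1.9, -1.08, 0.62]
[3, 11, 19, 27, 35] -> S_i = 3 + 8*i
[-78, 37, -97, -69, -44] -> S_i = Random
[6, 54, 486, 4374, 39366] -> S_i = 6*9^i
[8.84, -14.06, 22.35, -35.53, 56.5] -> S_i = 8.84*(-1.59)^i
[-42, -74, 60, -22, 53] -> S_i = Random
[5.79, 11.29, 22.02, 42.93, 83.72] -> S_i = 5.79*1.95^i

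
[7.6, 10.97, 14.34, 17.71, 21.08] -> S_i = 7.60 + 3.37*i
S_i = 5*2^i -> [5, 10, 20, 40, 80]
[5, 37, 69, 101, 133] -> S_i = 5 + 32*i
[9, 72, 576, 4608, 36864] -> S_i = 9*8^i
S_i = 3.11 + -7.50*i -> [3.11, -4.39, -11.89, -19.39, -26.89]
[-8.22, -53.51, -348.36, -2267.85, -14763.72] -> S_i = -8.22*6.51^i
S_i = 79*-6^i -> [79, -474, 2844, -17064, 102384]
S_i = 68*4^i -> [68, 272, 1088, 4352, 17408]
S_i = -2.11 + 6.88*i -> [-2.11, 4.77, 11.65, 18.53, 25.41]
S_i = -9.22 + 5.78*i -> [-9.22, -3.44, 2.34, 8.12, 13.9]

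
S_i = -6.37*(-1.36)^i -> [-6.37, 8.66, -11.78, 16.02, -21.79]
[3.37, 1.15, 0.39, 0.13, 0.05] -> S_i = 3.37*0.34^i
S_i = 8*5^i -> [8, 40, 200, 1000, 5000]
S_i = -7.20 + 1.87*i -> [-7.2, -5.33, -3.46, -1.59, 0.28]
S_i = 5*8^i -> [5, 40, 320, 2560, 20480]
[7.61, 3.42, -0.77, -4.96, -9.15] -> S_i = 7.61 + -4.19*i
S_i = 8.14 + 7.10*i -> [8.14, 15.24, 22.34, 29.44, 36.54]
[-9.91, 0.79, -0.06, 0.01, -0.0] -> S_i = -9.91*(-0.08)^i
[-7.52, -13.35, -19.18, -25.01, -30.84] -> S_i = -7.52 + -5.83*i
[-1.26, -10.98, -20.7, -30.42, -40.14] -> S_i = -1.26 + -9.72*i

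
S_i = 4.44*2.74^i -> [4.44, 12.17, 33.33, 91.33, 250.26]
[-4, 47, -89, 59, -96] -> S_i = Random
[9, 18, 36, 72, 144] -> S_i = 9*2^i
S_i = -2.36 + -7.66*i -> [-2.36, -10.02, -17.68, -25.34, -33.0]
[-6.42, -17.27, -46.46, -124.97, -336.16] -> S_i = -6.42*2.69^i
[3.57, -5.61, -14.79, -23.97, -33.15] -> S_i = 3.57 + -9.18*i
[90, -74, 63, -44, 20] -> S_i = Random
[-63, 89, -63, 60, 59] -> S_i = Random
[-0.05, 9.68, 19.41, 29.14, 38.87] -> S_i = -0.05 + 9.73*i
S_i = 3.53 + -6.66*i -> [3.53, -3.13, -9.79, -16.45, -23.11]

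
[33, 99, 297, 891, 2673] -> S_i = 33*3^i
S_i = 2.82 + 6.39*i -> [2.82, 9.21, 15.6, 21.99, 28.38]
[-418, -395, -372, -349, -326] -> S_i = -418 + 23*i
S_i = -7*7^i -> [-7, -49, -343, -2401, -16807]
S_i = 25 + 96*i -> [25, 121, 217, 313, 409]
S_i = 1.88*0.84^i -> [1.88, 1.58, 1.33, 1.11, 0.94]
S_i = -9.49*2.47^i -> [-9.49, -23.44, -57.9, -143.01, -353.23]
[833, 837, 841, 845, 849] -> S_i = 833 + 4*i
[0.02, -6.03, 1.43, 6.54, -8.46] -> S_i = Random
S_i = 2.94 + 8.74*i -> [2.94, 11.68, 20.42, 29.16, 37.9]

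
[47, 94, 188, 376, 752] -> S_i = 47*2^i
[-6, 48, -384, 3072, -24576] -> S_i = -6*-8^i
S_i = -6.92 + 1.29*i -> [-6.92, -5.63, -4.34, -3.05, -1.76]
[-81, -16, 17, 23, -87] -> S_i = Random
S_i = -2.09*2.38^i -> [-2.09, -4.97, -11.84, -28.18, -67.06]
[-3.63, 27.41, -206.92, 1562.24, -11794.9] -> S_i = -3.63*(-7.55)^i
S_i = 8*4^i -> [8, 32, 128, 512, 2048]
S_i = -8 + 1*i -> [-8, -7, -6, -5, -4]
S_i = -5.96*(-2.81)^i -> [-5.96, 16.75, -47.06, 132.24, -371.6]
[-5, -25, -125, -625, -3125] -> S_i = -5*5^i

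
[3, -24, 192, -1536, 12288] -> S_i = 3*-8^i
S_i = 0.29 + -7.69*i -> [0.29, -7.4, -15.09, -22.78, -30.47]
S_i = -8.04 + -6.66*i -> [-8.04, -14.7, -21.36, -28.02, -34.68]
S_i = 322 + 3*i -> [322, 325, 328, 331, 334]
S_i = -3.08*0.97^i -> [-3.08, -2.99, -2.9, -2.81, -2.73]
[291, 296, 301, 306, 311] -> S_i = 291 + 5*i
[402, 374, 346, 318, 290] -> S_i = 402 + -28*i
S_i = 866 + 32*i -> [866, 898, 930, 962, 994]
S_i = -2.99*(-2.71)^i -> [-2.99, 8.1, -21.96, 59.51, -161.27]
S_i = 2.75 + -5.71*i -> [2.75, -2.96, -8.67, -14.38, -20.09]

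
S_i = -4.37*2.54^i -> [-4.37, -11.1, -28.19, -71.61, -181.89]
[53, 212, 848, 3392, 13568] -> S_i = 53*4^i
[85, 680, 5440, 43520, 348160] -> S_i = 85*8^i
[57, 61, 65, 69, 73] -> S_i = 57 + 4*i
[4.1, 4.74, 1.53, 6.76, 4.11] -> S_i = Random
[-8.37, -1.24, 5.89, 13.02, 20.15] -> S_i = -8.37 + 7.13*i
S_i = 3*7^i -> [3, 21, 147, 1029, 7203]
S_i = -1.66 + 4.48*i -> [-1.66, 2.82, 7.3, 11.78, 16.26]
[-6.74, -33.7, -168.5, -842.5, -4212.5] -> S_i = -6.74*5.00^i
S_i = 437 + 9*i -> [437, 446, 455, 464, 473]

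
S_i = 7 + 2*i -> [7, 9, 11, 13, 15]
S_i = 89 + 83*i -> [89, 172, 255, 338, 421]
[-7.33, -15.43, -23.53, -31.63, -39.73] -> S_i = -7.33 + -8.10*i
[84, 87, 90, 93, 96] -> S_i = 84 + 3*i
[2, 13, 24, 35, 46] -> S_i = 2 + 11*i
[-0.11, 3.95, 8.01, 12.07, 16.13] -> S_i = -0.11 + 4.06*i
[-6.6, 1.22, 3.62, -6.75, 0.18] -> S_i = Random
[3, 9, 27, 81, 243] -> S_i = 3*3^i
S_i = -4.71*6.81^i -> [-4.71, -32.08, -218.43, -1487.52, -10130.0]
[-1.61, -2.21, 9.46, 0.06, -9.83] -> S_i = Random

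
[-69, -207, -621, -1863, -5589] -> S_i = -69*3^i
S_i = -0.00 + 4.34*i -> [0.0, 4.34, 8.68, 13.02, 17.36]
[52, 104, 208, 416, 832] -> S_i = 52*2^i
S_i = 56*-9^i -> [56, -504, 4536, -40824, 367416]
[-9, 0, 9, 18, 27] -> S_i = -9 + 9*i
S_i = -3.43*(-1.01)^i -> [-3.43, 3.46, -3.5, 3.53, -3.57]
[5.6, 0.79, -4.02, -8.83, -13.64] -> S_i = 5.60 + -4.81*i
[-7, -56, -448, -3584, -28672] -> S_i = -7*8^i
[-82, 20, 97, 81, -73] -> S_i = Random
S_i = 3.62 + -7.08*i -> [3.62, -3.46, -10.54, -17.62, -24.7]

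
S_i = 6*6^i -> [6, 36, 216, 1296, 7776]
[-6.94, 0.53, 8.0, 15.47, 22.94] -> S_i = -6.94 + 7.47*i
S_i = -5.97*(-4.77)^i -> [-5.97, 28.48, -135.83, 647.93, -3090.64]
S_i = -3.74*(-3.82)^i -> [-3.74, 14.29, -54.58, 208.48, -796.39]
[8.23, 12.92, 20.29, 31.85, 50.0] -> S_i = 8.23*1.57^i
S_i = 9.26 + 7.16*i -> [9.26, 16.42, 23.58, 30.74, 37.9]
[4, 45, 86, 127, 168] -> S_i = 4 + 41*i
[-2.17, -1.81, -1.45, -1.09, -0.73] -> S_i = -2.17 + 0.36*i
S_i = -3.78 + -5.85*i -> [-3.78, -9.63, -15.48, -21.33, -27.18]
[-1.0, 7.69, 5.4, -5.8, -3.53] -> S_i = Random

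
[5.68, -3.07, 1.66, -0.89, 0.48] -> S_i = 5.68*(-0.54)^i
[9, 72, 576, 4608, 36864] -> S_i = 9*8^i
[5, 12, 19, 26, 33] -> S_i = 5 + 7*i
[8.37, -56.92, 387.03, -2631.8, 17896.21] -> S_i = 8.37*(-6.80)^i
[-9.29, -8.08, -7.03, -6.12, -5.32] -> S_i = -9.29*0.87^i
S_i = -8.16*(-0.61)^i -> [-8.16, 4.98, -3.04, 1.85, -1.13]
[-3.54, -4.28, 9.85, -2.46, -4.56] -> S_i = Random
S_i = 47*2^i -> [47, 94, 188, 376, 752]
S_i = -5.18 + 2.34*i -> [-5.18, -2.84, -0.5, 1.84, 4.18]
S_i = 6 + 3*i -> [6, 9, 12, 15, 18]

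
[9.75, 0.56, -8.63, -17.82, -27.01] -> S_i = 9.75 + -9.19*i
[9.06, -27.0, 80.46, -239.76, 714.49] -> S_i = 9.06*(-2.98)^i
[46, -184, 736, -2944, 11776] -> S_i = 46*-4^i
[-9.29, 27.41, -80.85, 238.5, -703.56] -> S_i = -9.29*(-2.95)^i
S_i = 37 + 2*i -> [37, 39, 41, 43, 45]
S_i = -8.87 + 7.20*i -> [-8.87, -1.67, 5.53, 12.73, 19.93]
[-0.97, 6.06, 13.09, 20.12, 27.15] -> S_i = -0.97 + 7.03*i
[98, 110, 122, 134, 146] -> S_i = 98 + 12*i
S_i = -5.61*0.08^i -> [-5.61, -0.45, -0.04, -0.0, -0.0]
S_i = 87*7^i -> [87, 609, 4263, 29841, 208887]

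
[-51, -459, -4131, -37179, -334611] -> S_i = -51*9^i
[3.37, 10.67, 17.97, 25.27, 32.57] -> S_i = 3.37 + 7.30*i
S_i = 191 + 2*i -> [191, 193, 195, 197, 199]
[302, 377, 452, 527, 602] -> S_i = 302 + 75*i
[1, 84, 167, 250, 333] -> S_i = 1 + 83*i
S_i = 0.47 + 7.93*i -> [0.47, 8.4, 16.33, 24.26, 32.19]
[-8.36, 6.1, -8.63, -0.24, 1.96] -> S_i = Random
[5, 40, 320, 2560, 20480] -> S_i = 5*8^i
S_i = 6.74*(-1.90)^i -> [6.74, -12.81, 24.33, -46.23, 87.84]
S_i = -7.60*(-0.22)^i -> [-7.6, 1.67, -0.37, 0.08, -0.02]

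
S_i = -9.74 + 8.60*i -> [-9.74, -1.14, 7.46, 16.06, 24.66]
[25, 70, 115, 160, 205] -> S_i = 25 + 45*i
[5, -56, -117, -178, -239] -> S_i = 5 + -61*i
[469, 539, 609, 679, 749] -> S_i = 469 + 70*i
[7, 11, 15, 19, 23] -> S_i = 7 + 4*i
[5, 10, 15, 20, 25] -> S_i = 5 + 5*i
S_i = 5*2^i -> [5, 10, 20, 40, 80]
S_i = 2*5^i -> [2, 10, 50, 250, 1250]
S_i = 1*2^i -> [1, 2, 4, 8, 16]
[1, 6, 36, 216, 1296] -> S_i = 1*6^i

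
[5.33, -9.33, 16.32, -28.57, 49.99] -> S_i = 5.33*(-1.75)^i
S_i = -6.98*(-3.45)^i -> [-6.98, 24.08, -83.08, 286.62, -988.85]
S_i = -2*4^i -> [-2, -8, -32, -128, -512]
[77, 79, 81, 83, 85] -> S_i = 77 + 2*i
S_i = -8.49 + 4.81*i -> [-8.49, -3.68, 1.13, 5.94, 10.75]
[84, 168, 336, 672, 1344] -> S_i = 84*2^i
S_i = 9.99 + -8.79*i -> [9.99, 1.2, -7.59, -16.38, -25.17]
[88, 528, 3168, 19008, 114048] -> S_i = 88*6^i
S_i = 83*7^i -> [83, 581, 4067, 28469, 199283]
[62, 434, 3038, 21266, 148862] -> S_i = 62*7^i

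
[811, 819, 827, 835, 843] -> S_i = 811 + 8*i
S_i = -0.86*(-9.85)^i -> [-0.86, 8.47, -83.44, 821.88, -8095.49]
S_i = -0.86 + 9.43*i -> [-0.86, 8.57, 18.0, 27.43, 36.86]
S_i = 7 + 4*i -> [7, 11, 15, 19, 23]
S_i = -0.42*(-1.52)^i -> [-0.42, 0.64, -0.97, 1.47, -2.24]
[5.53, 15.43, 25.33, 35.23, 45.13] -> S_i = 5.53 + 9.90*i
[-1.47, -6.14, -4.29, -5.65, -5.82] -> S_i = Random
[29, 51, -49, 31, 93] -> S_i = Random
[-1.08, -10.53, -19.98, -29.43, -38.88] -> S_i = -1.08 + -9.45*i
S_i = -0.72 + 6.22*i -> [-0.72, 5.5, 11.72, 17.94, 24.16]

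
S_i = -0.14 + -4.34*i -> [-0.14, -4.48, -8.82, -13.16, -17.5]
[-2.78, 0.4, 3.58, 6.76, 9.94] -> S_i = -2.78 + 3.18*i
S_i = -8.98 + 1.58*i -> [-8.98, -7.4, -5.82, -4.24, -2.66]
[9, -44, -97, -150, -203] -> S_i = 9 + -53*i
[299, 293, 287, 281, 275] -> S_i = 299 + -6*i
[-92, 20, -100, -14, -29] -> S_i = Random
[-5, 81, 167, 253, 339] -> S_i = -5 + 86*i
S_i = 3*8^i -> [3, 24, 192, 1536, 12288]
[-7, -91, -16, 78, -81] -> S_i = Random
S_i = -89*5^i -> [-89, -445, -2225, -11125, -55625]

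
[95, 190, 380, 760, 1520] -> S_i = 95*2^i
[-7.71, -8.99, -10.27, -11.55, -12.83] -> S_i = -7.71 + -1.28*i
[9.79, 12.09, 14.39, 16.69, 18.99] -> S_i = 9.79 + 2.30*i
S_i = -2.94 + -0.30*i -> [-2.94, -3.24, -3.54, -3.84, -4.14]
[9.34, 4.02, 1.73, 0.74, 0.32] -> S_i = 9.34*0.43^i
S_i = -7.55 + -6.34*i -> [-7.55, -13.89, -20.23, -26.57, -32.91]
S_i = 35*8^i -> [35, 280, 2240, 17920, 143360]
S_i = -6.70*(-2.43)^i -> [-6.7, 16.28, -39.56, 96.14, -233.61]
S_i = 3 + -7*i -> [3, -4, -11, -18, -25]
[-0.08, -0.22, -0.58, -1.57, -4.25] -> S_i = -0.08*2.70^i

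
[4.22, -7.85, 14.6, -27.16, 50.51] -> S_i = 4.22*(-1.86)^i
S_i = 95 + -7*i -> [95, 88, 81, 74, 67]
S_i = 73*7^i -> [73, 511, 3577, 25039, 175273]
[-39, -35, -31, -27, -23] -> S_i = -39 + 4*i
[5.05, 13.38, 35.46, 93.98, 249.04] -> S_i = 5.05*2.65^i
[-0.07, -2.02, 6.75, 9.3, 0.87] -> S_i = Random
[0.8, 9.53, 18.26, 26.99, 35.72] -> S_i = 0.80 + 8.73*i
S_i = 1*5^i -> [1, 5, 25, 125, 625]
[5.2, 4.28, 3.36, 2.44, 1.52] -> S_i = 5.20 + -0.92*i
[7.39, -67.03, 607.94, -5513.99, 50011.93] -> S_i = 7.39*(-9.07)^i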